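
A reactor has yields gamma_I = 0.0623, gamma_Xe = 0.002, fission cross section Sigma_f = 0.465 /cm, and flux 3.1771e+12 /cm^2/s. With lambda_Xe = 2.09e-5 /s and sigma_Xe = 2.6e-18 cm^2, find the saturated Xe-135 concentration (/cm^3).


Xe_eq = (gamma_I + gamma_Xe) * Sigma_f * phi / (lambda_Xe + sigma_Xe * phi)
Numerator = (0.0623 + 0.002) * 0.465 * 3.1771e+12 = 9.499370e+10
Denominator = 2.09e-5 + 2.6e-18 * 3.1771e+12 = 2.916046e-05
Xe_eq = 9.499370e+10 / 2.916046e-05 = 3.2576e+15 /cm^3

3.2576e+15


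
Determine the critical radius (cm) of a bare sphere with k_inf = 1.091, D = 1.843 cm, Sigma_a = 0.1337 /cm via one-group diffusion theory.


L^2 = D / Sigma_a = 1.843 / 0.1337 = 13.78459 cm^2
B_m^2 = (k_inf - 1) / L^2 = (1.091 - 1) / 13.78459 = 0.006601575 /cm^2
For a bare sphere: B_g = pi/R, so R_c = pi / sqrt(B_m^2)
R_c = pi / sqrt(0.006601575) = 38.666 cm

38.666


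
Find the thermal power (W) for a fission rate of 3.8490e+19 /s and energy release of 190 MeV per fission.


P = fission_rate * E_MeV * 1.602e-13
P = 3.8490e+19 * 190 * 1.602e-13
P = 1.1716e+09 W

1.1716e+09


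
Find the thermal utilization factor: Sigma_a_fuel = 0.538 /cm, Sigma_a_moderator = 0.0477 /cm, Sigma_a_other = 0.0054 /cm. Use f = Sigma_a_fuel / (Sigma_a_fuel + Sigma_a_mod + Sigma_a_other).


f = Sigma_a_fuel / (Sigma_a_fuel + Sigma_a_mod + Sigma_a_other)
f = 0.538 / (0.538 + 0.0477 + 0.0054)
f = 0.91017

0.91017


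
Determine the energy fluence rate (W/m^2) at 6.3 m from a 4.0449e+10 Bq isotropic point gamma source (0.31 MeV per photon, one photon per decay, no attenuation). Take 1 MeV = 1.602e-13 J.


psi = A * E * 1.602e-13 / (4*pi*r^2)
psi = 4.0449e+10 * 0.31 * 1.602e-13 / (4*pi*6.3^2)
psi = 4.0276e-06 W/m^2

4.0276e-06


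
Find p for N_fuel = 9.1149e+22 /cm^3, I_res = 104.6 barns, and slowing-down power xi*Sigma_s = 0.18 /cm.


p = exp(-N * I * 1e-24 / (xi*Sigma_s))
p = exp(-9.1149e+22 * 104.6 * 1e-24 / 0.18)
p = 9.9179e-24

9.9179e-24


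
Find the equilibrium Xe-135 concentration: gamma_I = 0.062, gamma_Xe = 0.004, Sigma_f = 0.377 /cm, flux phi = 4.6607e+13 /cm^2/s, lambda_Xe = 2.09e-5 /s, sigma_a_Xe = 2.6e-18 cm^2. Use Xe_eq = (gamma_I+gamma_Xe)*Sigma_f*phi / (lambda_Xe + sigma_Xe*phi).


Xe_eq = (gamma_I + gamma_Xe) * Sigma_f * phi / (lambda_Xe + sigma_Xe * phi)
Numerator = (0.062 + 0.004) * 0.377 * 4.6607e+13 = 1.159675e+12
Denominator = 2.09e-5 + 2.6e-18 * 4.6607e+13 = 1.420782e-04
Xe_eq = 1.159675e+12 / 1.420782e-04 = 8.1622e+15 /cm^3

8.1622e+15


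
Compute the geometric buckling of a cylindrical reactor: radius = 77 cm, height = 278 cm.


B^2 = (2.405/R)^2 + (pi/H)^2
B^2 = (2.405/77)^2 + (pi/278)^2
B^2 = 0.0011033 /cm^2

0.0011033


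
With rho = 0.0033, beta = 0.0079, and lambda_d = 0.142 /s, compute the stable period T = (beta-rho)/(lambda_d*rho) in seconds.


T = (beta - rho) / (lambda_d * rho)
T = (0.0079 - 0.0033) / (0.142 * 0.0033)
T = 9.8165 s

9.8165


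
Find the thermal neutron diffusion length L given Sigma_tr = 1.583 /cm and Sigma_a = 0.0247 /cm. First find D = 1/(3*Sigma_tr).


D = 1 / (3 * Sigma_tr) = 1 / (3 * 1.583) = 0.2105706 cm
L = sqrt(D / Sigma_a)
L = sqrt(0.2105706 / 0.0247)
L = 2.9198 cm

2.9198


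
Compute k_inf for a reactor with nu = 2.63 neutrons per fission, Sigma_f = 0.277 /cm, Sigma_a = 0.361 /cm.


k_inf = nu * Sigma_f / Sigma_a
k_inf = 2.63 * 0.277 / 0.361
k_inf = 2.0180

2.0180


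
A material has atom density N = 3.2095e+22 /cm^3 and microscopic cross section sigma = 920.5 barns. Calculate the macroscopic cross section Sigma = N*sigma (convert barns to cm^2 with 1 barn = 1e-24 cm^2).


Sigma = N * sigma_barns * 1e-24
Sigma = 3.2095e+22 * 920.5 * 1e-24
Sigma = 29.543 /cm

29.543


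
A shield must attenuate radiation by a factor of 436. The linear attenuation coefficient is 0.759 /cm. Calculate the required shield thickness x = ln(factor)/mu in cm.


x = ln(factor) / mu
x = ln(436) / 0.759
x = 8.0074 cm

8.0074


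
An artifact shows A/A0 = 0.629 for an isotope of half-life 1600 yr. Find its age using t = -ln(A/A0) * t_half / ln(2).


lambda = ln(2) / t_half = ln(2) / 1600 = 4.332170e-04 /yr
t = -ln(A/A0) / lambda
t = -ln(0.629) / 4.332170e-04
t = 1070.2 yr

1070.2


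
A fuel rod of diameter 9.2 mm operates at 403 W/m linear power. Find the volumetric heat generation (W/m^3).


r = D / 2 / 1000 = 9.2 / 2 / 1000 = 0.0046 m
q''' = q' / (pi * r^2)
q''' = 403 / (pi * 0.0046^2)
q''' = 6.0623e+06 W/m^3

6.0623e+06


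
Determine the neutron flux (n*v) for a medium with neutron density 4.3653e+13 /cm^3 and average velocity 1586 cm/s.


phi = n * v
phi = 4.3653e+13 * 1586
phi = 6.9234e+16 /cm^2/s

6.9234e+16


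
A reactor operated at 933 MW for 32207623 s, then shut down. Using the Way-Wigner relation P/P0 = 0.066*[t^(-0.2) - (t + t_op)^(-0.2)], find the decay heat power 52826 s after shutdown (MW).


P/P0 = 0.066 * [t^(-0.2) - (t + t_op)^(-0.2)]
P/P0 = 0.066 * [52826^(-0.2) - (52826 + 32207623)^(-0.2)]
P/P0 = 0.066 * [0.1136136 - 0.03149676] = 0.005419711
P = 933 * 0.005419711 = 5.0566 MW

5.0566


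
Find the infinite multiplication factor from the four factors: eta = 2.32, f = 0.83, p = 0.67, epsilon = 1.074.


k_inf = eta * f * p * epsilon
k_inf = 2.32 * 0.83 * 0.67 * 1.074
k_inf = 1.3856

1.3856


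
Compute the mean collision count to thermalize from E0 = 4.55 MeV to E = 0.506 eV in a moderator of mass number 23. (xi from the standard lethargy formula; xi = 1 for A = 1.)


xi = 1 + (A-1)^2/(2A)*ln((A-1)/(A+1)) = 0.08448899 (for A = 23)
n = ln(E0/E) / xi
n = ln(4.55e6 / 0.506) / 0.08448899
n = ln(8.992095e+06) / 0.08448899 = 189.51

189.51


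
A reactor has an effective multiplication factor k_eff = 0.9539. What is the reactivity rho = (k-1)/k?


rho = (k_eff - 1) / k_eff
rho = (0.9539 - 1) / 0.9539
rho = -0.048328

-0.048328


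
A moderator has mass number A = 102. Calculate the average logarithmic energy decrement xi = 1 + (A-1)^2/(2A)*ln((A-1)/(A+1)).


xi = 1 + (A-1)^2/(2A) * ln((A-1)/(A+1))
xi = 1 + (102-1)^2/(2*102) * ln((102-1)/(102 +1))
xi = 0.019480

0.019480


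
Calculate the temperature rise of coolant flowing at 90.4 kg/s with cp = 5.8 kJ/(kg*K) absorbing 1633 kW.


dT = Q / (m_dot * cp)
dT = 1633 / (90.4 * 5.8)
dT = 3.1145 C

3.1145


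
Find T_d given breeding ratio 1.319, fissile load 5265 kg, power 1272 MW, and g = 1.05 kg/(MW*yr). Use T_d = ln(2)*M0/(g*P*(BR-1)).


Breeding gain G = BR - 1 = 1.319 - 1 = 0.319
Fissile production rate = g * P * G = 1.05 * 1272 * 0.319 = 426.0564 kg/yr
T_d = ln(2) * M0 / (g * P * G)
T_d = ln(2) * 5265 / 426.0564 = 8.5656 yr

8.5656


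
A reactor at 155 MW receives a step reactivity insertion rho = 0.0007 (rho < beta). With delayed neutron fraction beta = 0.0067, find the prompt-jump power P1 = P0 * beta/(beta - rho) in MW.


P1/P0 = beta / (beta - rho)
P1/P0 = 0.0067 / (0.0067 - 0.0007) = 1.116667
P1 = 155 * 1.116667 = 173.08 MW

173.08


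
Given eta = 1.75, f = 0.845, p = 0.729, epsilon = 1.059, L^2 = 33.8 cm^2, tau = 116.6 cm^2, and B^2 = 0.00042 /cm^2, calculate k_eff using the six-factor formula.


k_inf = eta*f*p*eps = 1.75*0.845*0.729*1.059 = 1.141611
P_TNL = 1/(1 + L^2*B^2) = 1/(1 + 33.8*0.00042) = 0.9860027
P_FNL = exp(-B^2*tau) = exp(-0.00042*116.6) = 0.9522078
k_eff = k_inf * P_TNL * P_FNL = 1.141611 * 0.9860027 * 0.9522078
k_eff = 1.0718

1.0718


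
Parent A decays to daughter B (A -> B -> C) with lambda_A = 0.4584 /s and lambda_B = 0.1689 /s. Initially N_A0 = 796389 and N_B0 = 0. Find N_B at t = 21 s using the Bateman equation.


N_B(t) = lambda_A * N_A0 / (lambda_B - lambda_A) * [exp(-lambda_A*t) - exp(-lambda_B*t)]
exp(-0.4584*21) = 6.596409e-05; exp(-0.1689*21) = 0.02881382
N_B = 0.4584 * 796389 / (0.1689 - 0.4584) * (6.596409e-05 - 0.02881382)
N_B = 36252

36252


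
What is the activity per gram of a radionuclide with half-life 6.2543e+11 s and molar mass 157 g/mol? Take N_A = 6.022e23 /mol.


lambda = ln(2) / t_half = ln(2) / 6.2543e+11 = 1.108273e-12 /s
SA = lambda * N_A / M
SA = 1.108273e-12 * 6.022e23 / 157
SA = 4.2510e+09 Bq/g

4.2510e+09


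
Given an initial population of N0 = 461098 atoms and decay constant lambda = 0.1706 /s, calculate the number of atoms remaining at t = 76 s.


N = N0 * exp(-lambda * t)
N = 461098 * exp(-0.1706 * 76)
N = 1.0787

1.0787


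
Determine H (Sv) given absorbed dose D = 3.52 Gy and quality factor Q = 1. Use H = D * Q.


H = D * Q
H = 3.52 * 1
H = 3.5200 Sv

3.5200


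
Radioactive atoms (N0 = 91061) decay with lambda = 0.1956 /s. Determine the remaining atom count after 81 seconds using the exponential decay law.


N = N0 * exp(-lambda * t)
N = 91061 * exp(-0.1956 * 81)
N = 0.011982

0.011982


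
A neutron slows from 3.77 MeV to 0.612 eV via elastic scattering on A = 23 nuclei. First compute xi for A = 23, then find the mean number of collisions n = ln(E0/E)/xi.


xi = 1 + (A-1)^2/(2A)*ln((A-1)/(A+1)) = 0.08448899 (for A = 23)
n = ln(E0/E) / xi
n = ln(3.77e6 / 0.612) / 0.08448899
n = ln(6.160131e+06) / 0.08448899 = 185.04

185.04


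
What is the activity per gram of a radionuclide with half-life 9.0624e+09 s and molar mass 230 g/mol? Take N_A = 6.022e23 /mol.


lambda = ln(2) / t_half = ln(2) / 9.0624e+09 = 7.648605e-11 /s
SA = lambda * N_A / M
SA = 7.648605e-11 * 6.022e23 / 230
SA = 2.0026e+11 Bq/g

2.0026e+11


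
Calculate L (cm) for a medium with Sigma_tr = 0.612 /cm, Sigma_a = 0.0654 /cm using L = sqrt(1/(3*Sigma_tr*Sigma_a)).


D = 1 / (3 * Sigma_tr) = 1 / (3 * 0.612) = 0.5446623 cm
L = sqrt(D / Sigma_a)
L = sqrt(0.5446623 / 0.0654)
L = 2.8859 cm

2.8859


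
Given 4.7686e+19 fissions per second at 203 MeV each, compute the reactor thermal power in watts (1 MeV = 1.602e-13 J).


P = fission_rate * E_MeV * 1.602e-13
P = 4.7686e+19 * 203 * 1.602e-13
P = 1.5508e+09 W

1.5508e+09


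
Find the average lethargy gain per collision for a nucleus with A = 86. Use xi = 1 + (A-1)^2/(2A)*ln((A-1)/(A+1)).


xi = 1 + (A-1)^2/(2A) * ln((A-1)/(A+1))
xi = 1 + (86-1)^2/(2*86) * ln((86-1)/(86 +1))
xi = 0.023077

0.023077


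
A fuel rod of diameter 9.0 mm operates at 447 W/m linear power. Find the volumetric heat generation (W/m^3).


r = D / 2 / 1000 = 9.0 / 2 / 1000 = 0.0045 m
q''' = q' / (pi * r^2)
q''' = 447 / (pi * 0.0045^2)
q''' = 7.0264e+06 W/m^3

7.0264e+06


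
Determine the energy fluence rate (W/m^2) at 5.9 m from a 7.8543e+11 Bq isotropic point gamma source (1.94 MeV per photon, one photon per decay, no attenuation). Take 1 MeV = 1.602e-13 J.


psi = A * E * 1.602e-13 / (4*pi*r^2)
psi = 7.8543e+11 * 1.94 * 1.602e-13 / (4*pi*5.9^2)
psi = 5.5803e-04 W/m^2

5.5803e-04


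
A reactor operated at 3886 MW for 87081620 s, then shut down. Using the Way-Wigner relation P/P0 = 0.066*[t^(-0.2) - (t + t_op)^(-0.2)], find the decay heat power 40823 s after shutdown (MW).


P/P0 = 0.066 * [t^(-0.2) - (t + t_op)^(-0.2)]
P/P0 = 0.066 * [40823^(-0.2) - (40823 + 87081620)^(-0.2)]
P/P0 = 0.066 * [0.1196242 - 0.02582106] = 0.006191007
P = 3886 * 0.006191007 = 24.058 MW

24.058


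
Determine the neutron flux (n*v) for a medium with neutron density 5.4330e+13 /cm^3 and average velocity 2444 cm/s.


phi = n * v
phi = 5.4330e+13 * 2444
phi = 1.3278e+17 /cm^2/s

1.3278e+17


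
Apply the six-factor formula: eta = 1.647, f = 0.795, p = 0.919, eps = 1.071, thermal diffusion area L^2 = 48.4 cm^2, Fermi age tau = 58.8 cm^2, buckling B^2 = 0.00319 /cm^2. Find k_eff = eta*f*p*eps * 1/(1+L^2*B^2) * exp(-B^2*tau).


k_inf = eta*f*p*eps = 1.647*0.795*0.919*1.071 = 1.288741
P_TNL = 1/(1 + L^2*B^2) = 1/(1 + 48.4*0.00319) = 0.8662539
P_FNL = exp(-B^2*tau) = exp(-0.00319*58.8) = 0.8289694
k_eff = k_inf * P_TNL * P_FNL = 1.288741 * 0.8662539 * 0.8289694
k_eff = 0.92544

0.92544


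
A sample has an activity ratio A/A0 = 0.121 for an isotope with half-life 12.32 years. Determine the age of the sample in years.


lambda = ln(2) / t_half = ln(2) / 12.32 = 0.05626195 /yr
t = -ln(A/A0) / lambda
t = -ln(0.121) / 0.05626195
t = 37.538 yr

37.538


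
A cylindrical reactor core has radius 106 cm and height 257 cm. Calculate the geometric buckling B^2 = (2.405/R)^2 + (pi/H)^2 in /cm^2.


B^2 = (2.405/R)^2 + (pi/H)^2
B^2 = (2.405/106)^2 + (pi/257)^2
B^2 = 6.6420e-04 /cm^2

6.6420e-04


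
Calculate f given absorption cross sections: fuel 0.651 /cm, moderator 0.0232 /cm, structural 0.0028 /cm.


f = Sigma_a_fuel / (Sigma_a_fuel + Sigma_a_mod + Sigma_a_other)
f = 0.651 / (0.651 + 0.0232 + 0.0028)
f = 0.96160

0.96160


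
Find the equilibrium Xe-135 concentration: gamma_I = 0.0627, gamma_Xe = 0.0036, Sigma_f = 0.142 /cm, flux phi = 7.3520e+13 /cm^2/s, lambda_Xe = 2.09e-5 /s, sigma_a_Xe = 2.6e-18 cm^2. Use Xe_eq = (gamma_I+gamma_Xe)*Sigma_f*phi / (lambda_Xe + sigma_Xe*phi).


Xe_eq = (gamma_I + gamma_Xe) * Sigma_f * phi / (lambda_Xe + sigma_Xe * phi)
Numerator = (0.0627 + 0.0036) * 0.142 * 7.3520e+13 = 6.921614e+11
Denominator = 2.09e-5 + 2.6e-18 * 7.3520e+13 = 2.120520e-04
Xe_eq = 6.921614e+11 / 2.120520e-04 = 3.2641e+15 /cm^3

3.2641e+15


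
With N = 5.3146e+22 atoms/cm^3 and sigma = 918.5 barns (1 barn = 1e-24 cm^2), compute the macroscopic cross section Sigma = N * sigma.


Sigma = N * sigma_barns * 1e-24
Sigma = 5.3146e+22 * 918.5 * 1e-24
Sigma = 48.815 /cm

48.815


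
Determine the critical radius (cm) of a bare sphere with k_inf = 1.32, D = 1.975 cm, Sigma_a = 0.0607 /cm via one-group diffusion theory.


L^2 = D / Sigma_a = 1.975 / 0.0607 = 32.53707 cm^2
B_m^2 = (k_inf - 1) / L^2 = (1.32 - 1) / 32.53707 = 0.009834936 /cm^2
For a bare sphere: B_g = pi/R, so R_c = pi / sqrt(B_m^2)
R_c = pi / sqrt(0.009834936) = 31.678 cm

31.678


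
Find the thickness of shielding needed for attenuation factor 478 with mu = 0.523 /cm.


x = ln(factor) / mu
x = ln(478) / 0.523
x = 11.797 cm

11.797


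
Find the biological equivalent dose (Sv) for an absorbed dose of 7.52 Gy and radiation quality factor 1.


H = D * Q
H = 7.52 * 1
H = 7.5200 Sv

7.5200


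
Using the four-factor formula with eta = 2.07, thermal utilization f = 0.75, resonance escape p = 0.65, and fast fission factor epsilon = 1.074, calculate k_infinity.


k_inf = eta * f * p * epsilon
k_inf = 2.07 * 0.75 * 0.65 * 1.074
k_inf = 1.0838

1.0838


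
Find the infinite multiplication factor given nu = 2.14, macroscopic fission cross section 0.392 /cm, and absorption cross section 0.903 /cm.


k_inf = nu * Sigma_f / Sigma_a
k_inf = 2.14 * 0.392 / 0.903
k_inf = 0.92899

0.92899


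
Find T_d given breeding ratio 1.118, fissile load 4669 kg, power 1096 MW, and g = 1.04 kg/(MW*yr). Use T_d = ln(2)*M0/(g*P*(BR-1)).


Breeding gain G = BR - 1 = 1.118 - 1 = 0.118
Fissile production rate = g * P * G = 1.04 * 1096 * 0.118 = 134.50112 kg/yr
T_d = ln(2) * M0 / (g * P * G)
T_d = ln(2) * 4669 / 134.50112 = 24.062 yr

24.062


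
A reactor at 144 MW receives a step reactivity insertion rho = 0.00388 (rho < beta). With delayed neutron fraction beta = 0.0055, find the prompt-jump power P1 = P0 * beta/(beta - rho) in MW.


P1/P0 = beta / (beta - rho)
P1/P0 = 0.0055 / (0.0055 - 0.00388) = 3.395062
P1 = 144 * 3.395062 = 488.89 MW

488.89


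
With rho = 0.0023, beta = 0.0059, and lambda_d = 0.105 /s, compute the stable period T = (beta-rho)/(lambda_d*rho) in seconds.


T = (beta - rho) / (lambda_d * rho)
T = (0.0059 - 0.0023) / (0.105 * 0.0023)
T = 14.907 s

14.907


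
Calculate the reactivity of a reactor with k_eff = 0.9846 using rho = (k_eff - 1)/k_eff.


rho = (k_eff - 1) / k_eff
rho = (0.9846 - 1) / 0.9846
rho = -0.015641

-0.015641


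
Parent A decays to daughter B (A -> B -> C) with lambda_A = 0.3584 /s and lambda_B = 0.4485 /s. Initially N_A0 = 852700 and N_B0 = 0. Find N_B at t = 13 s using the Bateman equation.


N_B(t) = lambda_A * N_A0 / (lambda_B - lambda_A) * [exp(-lambda_A*t) - exp(-lambda_B*t)]
exp(-0.3584*13) = 0.009474039; exp(-0.4485*13) = 0.002936608
N_B = 0.3584 * 852700 / (0.4485 - 0.3584) * (0.009474039 - 0.002936608)
N_B = 22174

22174


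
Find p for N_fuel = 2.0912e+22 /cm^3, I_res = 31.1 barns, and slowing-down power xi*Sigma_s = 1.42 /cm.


p = exp(-N * I * 1e-24 / (xi*Sigma_s))
p = exp(-2.0912e+22 * 31.1 * 1e-24 / 1.42)
p = 0.63255

0.63255


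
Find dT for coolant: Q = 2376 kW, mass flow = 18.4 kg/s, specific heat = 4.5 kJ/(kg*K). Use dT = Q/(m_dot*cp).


dT = Q / (m_dot * cp)
dT = 2376 / (18.4 * 4.5)
dT = 28.696 C

28.696


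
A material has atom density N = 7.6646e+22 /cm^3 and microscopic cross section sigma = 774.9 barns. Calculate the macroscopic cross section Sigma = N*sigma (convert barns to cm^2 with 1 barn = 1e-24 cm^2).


Sigma = N * sigma_barns * 1e-24
Sigma = 7.6646e+22 * 774.9 * 1e-24
Sigma = 59.393 /cm

59.393


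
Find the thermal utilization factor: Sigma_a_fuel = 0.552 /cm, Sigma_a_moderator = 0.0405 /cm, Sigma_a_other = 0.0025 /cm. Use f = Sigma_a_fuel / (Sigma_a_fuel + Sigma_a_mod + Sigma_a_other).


f = Sigma_a_fuel / (Sigma_a_fuel + Sigma_a_mod + Sigma_a_other)
f = 0.552 / (0.552 + 0.0405 + 0.0025)
f = 0.92773

0.92773


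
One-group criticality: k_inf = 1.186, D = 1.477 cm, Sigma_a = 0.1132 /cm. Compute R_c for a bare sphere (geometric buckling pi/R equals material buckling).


L^2 = D / Sigma_a = 1.477 / 0.1132 = 13.04770 cm^2
B_m^2 = (k_inf - 1) / L^2 = (1.186 - 1) / 13.04770 = 0.01425539 /cm^2
For a bare sphere: B_g = pi/R, so R_c = pi / sqrt(B_m^2)
R_c = pi / sqrt(0.01425539) = 26.312 cm

26.312


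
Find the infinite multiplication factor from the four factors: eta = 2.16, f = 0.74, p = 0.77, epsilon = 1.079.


k_inf = eta * f * p * epsilon
k_inf = 2.16 * 0.74 * 0.77 * 1.079
k_inf = 1.3280

1.3280


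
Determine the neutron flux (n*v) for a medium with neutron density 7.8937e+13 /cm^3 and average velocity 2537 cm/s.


phi = n * v
phi = 7.8937e+13 * 2537
phi = 2.0026e+17 /cm^2/s

2.0026e+17


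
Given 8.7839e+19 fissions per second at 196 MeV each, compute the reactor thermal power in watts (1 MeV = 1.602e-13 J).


P = fission_rate * E_MeV * 1.602e-13
P = 8.7839e+19 * 196 * 1.602e-13
P = 2.7581e+09 W

2.7581e+09


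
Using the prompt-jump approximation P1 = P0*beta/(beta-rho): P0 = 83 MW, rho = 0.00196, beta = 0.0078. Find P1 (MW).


P1/P0 = beta / (beta - rho)
P1/P0 = 0.0078 / (0.0078 - 0.00196) = 1.335616
P1 = 83 * 1.335616 = 110.86 MW

110.86


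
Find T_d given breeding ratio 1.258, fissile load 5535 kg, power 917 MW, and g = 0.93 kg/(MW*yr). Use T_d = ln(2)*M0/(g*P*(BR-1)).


Breeding gain G = BR - 1 = 1.258 - 1 = 0.258
Fissile production rate = g * P * G = 0.93 * 917 * 0.258 = 220.02498 kg/yr
T_d = ln(2) * M0 / (g * P * G)
T_d = ln(2) * 5535 / 220.02498 = 17.437 yr

17.437


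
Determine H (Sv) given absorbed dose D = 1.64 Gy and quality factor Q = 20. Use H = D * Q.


H = D * Q
H = 1.64 * 20
H = 32.800 Sv

32.800


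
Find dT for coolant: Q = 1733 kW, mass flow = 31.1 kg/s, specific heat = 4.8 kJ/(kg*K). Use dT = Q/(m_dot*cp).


dT = Q / (m_dot * cp)
dT = 1733 / (31.1 * 4.8)
dT = 11.609 C

11.609


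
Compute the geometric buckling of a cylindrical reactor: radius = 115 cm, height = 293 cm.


B^2 = (2.405/R)^2 + (pi/H)^2
B^2 = (2.405/115)^2 + (pi/293)^2
B^2 = 5.5232e-04 /cm^2

5.5232e-04


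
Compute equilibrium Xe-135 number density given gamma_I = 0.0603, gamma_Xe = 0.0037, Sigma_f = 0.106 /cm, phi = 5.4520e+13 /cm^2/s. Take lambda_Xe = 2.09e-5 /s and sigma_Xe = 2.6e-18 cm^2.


Xe_eq = (gamma_I + gamma_Xe) * Sigma_f * phi / (lambda_Xe + sigma_Xe * phi)
Numerator = (0.0603 + 0.0037) * 0.106 * 5.4520e+13 = 3.698637e+11
Denominator = 2.09e-5 + 2.6e-18 * 5.4520e+13 = 1.626520e-04
Xe_eq = 3.698637e+11 / 1.626520e-04 = 2.2740e+15 /cm^3

2.2740e+15


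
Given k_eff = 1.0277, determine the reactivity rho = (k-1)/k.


rho = (k_eff - 1) / k_eff
rho = (1.0277 - 1) / 1.0277
rho = 0.026953

0.026953


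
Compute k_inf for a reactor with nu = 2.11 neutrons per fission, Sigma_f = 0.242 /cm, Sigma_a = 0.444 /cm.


k_inf = nu * Sigma_f / Sigma_a
k_inf = 2.11 * 0.242 / 0.444
k_inf = 1.1500

1.1500


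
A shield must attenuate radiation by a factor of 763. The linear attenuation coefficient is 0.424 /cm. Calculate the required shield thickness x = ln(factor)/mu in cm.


x = ln(factor) / mu
x = ln(763) / 0.424
x = 15.654 cm

15.654


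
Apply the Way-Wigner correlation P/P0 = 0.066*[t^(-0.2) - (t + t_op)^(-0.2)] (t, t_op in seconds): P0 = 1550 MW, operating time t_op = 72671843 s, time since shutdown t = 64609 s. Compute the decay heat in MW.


P/P0 = 0.066 * [t^(-0.2) - (t + t_op)^(-0.2)]
P/P0 = 0.066 * [64609^(-0.2) - (64609 + 72671843)^(-0.2)]
P/P0 = 0.066 * [0.1091293 - 0.02677007] = 0.005435709
P = 1550 * 0.005435709 = 8.4253 MW

8.4253


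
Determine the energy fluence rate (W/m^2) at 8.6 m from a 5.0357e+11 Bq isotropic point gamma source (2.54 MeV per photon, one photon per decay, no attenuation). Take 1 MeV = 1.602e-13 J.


psi = A * E * 1.602e-13 / (4*pi*r^2)
psi = 5.0357e+11 * 2.54 * 1.602e-13 / (4*pi*8.6^2)
psi = 2.2047e-04 W/m^2

2.2047e-04


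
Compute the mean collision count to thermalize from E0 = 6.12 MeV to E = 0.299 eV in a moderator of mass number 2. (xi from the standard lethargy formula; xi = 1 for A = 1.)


xi = 1 + (A-1)^2/(2A)*ln((A-1)/(A+1)) = 0.7253469 (for A = 2)
n = ln(E0/E) / xi
n = ln(6.12e6 / 0.299) / 0.7253469
n = ln(2.046823e+07) / 0.7253469 = 23.209

23.209


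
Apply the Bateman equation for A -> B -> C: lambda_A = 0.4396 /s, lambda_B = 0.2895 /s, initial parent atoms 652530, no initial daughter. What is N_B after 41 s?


N_B(t) = lambda_A * N_A0 / (lambda_B - lambda_A) * [exp(-lambda_A*t) - exp(-lambda_B*t)]
exp(-0.4396*41) = 1.487476e-08; exp(-0.2895*41) = 7.000703e-06
N_B = 0.4396 * 652530 / (0.2895 - 0.4396) * (1.487476e-08 - 7.000703e-06)
N_B = 13.350

13.350


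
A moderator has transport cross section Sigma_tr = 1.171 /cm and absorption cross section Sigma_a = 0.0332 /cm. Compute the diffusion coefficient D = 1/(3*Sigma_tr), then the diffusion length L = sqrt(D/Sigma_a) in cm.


D = 1 / (3 * Sigma_tr) = 1 / (3 * 1.171) = 0.2846570 cm
L = sqrt(D / Sigma_a)
L = sqrt(0.2846570 / 0.0332)
L = 2.9281 cm

2.9281


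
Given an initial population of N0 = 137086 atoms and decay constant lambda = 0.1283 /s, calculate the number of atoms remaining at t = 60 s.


N = N0 * exp(-lambda * t)
N = 137086 * exp(-0.1283 * 60)
N = 62.201

62.201


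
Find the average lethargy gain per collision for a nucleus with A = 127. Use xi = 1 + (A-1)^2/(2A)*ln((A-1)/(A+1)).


xi = 1 + (A-1)^2/(2A) * ln((A-1)/(A+1))
xi = 1 + (127-1)^2/(2*127) * ln((127-1)/(127 +1))
xi = 0.015666

0.015666


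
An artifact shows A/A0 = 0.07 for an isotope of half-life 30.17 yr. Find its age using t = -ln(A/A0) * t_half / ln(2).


lambda = ln(2) / t_half = ln(2) / 30.17 = 0.02297472 /yr
t = -ln(A/A0) / lambda
t = -ln(0.07) / 0.02297472
t = 115.75 yr

115.75


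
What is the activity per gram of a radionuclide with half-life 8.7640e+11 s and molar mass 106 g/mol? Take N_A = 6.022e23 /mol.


lambda = ln(2) / t_half = ln(2) / 8.7640e+11 = 7.909028e-13 /s
SA = lambda * N_A / M
SA = 7.909028e-13 * 6.022e23 / 106
SA = 4.4932e+09 Bq/g

4.4932e+09


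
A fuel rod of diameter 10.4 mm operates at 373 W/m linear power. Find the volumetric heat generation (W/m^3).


r = D / 2 / 1000 = 10.4 / 2 / 1000 = 0.0052 m
q''' = q' / (pi * r^2)
q''' = 373 / (pi * 0.0052^2)
q''' = 4.3909e+06 W/m^3

4.3909e+06


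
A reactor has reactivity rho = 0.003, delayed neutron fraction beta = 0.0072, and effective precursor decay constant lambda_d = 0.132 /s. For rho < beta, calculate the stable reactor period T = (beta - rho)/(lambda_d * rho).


T = (beta - rho) / (lambda_d * rho)
T = (0.0072 - 0.003) / (0.132 * 0.003)
T = 10.606 s

10.606


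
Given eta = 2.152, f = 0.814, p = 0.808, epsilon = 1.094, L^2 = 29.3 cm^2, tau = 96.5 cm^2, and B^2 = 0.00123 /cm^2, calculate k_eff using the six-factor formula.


k_inf = eta*f*p*eps = 2.152*0.814*0.808*1.094 = 1.548443
P_TNL = 1/(1 + L^2*B^2) = 1/(1 + 29.3*0.00123) = 0.9652146
P_FNL = exp(-B^2*tau) = exp(-0.00123*96.5) = 0.8880786
k_eff = k_inf * P_TNL * P_FNL = 1.548443 * 0.9652146 * 0.8880786
k_eff = 1.3273

1.3273


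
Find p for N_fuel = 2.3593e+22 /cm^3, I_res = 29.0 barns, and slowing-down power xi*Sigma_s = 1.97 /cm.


p = exp(-N * I * 1e-24 / (xi*Sigma_s))
p = exp(-2.3593e+22 * 29.0 * 1e-24 / 1.97)
p = 0.70659

0.70659


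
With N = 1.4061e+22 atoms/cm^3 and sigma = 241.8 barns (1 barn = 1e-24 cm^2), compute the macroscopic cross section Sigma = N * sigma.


Sigma = N * sigma_barns * 1e-24
Sigma = 1.4061e+22 * 241.8 * 1e-24
Sigma = 3.3999 /cm

3.3999


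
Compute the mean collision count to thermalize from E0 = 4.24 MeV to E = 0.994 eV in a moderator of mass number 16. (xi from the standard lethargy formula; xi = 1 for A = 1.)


xi = 1 + (A-1)^2/(2A)*ln((A-1)/(A+1)) = 0.1199467 (for A = 16)
n = ln(E0/E) / xi
n = ln(4.24e6 / 0.994) / 0.1199467
n = ln(4.265594e+06) / 0.1199467 = 127.27

127.27


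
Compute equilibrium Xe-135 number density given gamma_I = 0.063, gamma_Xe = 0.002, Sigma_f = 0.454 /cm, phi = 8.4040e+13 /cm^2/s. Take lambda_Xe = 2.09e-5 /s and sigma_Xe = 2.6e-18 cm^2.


Xe_eq = (gamma_I + gamma_Xe) * Sigma_f * phi / (lambda_Xe + sigma_Xe * phi)
Numerator = (0.063 + 0.002) * 0.454 * 8.4040e+13 = 2.480020e+12
Denominator = 2.09e-5 + 2.6e-18 * 8.4040e+13 = 2.394040e-04
Xe_eq = 2.480020e+12 / 2.394040e-04 = 1.0359e+16 /cm^3

1.0359e+16


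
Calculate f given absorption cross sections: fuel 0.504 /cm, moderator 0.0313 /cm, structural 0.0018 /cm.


f = Sigma_a_fuel / (Sigma_a_fuel + Sigma_a_mod + Sigma_a_other)
f = 0.504 / (0.504 + 0.0313 + 0.0018)
f = 0.93837

0.93837


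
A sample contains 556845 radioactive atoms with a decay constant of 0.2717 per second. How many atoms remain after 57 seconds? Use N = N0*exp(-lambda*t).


N = N0 * exp(-lambda * t)
N = 556845 * exp(-0.2717 * 57)
N = 0.10468

0.10468


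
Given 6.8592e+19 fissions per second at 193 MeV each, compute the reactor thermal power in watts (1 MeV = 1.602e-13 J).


P = fission_rate * E_MeV * 1.602e-13
P = 6.8592e+19 * 193 * 1.602e-13
P = 2.1208e+09 W

2.1208e+09


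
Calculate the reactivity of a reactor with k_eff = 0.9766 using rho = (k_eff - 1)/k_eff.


rho = (k_eff - 1) / k_eff
rho = (0.9766 - 1) / 0.9766
rho = -0.023961

-0.023961


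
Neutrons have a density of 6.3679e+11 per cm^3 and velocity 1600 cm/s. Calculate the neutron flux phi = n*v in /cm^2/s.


phi = n * v
phi = 6.3679e+11 * 1600
phi = 1.0189e+15 /cm^2/s

1.0189e+15


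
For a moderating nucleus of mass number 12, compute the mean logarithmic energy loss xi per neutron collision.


xi = 1 + (A-1)^2/(2A) * ln((A-1)/(A+1))
xi = 1 + (12-1)^2/(2*12) * ln((12-1)/(12 +1))
xi = 0.15777

0.15777


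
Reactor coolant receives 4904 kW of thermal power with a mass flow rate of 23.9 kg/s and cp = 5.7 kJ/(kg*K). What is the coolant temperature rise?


dT = Q / (m_dot * cp)
dT = 4904 / (23.9 * 5.7)
dT = 35.998 C

35.998


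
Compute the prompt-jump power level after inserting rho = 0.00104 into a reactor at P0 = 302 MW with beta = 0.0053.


P1/P0 = beta / (beta - rho)
P1/P0 = 0.0053 / (0.0053 - 0.00104) = 1.244131
P1 = 302 * 1.244131 = 375.73 MW

375.73


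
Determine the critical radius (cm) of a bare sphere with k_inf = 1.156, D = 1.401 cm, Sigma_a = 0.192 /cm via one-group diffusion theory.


L^2 = D / Sigma_a = 1.401 / 0.192 = 7.296875 cm^2
B_m^2 = (k_inf - 1) / L^2 = (1.156 - 1) / 7.296875 = 0.02137901 /cm^2
For a bare sphere: B_g = pi/R, so R_c = pi / sqrt(B_m^2)
R_c = pi / sqrt(0.02137901) = 21.486 cm

21.486


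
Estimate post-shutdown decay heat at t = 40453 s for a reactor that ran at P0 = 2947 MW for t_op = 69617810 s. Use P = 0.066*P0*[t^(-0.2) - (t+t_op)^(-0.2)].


P/P0 = 0.066 * [t^(-0.2) - (t + t_op)^(-0.2)]
P/P0 = 0.066 * [40453^(-0.2) - (40453 + 69617810)^(-0.2)]
P/P0 = 0.066 * [0.1198422 - 0.02700259] = 0.006127414
P = 2947 * 0.006127414 = 18.057 MW

18.057


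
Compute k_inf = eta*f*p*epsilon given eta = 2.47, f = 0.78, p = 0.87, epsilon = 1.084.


k_inf = eta * f * p * epsilon
k_inf = 2.47 * 0.78 * 0.87 * 1.084
k_inf = 1.8169

1.8169


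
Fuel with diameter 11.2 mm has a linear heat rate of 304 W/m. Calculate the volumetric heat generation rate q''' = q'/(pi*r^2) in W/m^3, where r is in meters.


r = D / 2 / 1000 = 11.2 / 2 / 1000 = 0.0056 m
q''' = q' / (pi * r^2)
q''' = 304 / (pi * 0.0056^2)
q''' = 3.0857e+06 W/m^3

3.0857e+06


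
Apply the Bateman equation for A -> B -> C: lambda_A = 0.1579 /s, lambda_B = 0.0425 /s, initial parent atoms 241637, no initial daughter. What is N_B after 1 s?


N_B(t) = lambda_A * N_A0 / (lambda_B - lambda_A) * [exp(-lambda_A*t) - exp(-lambda_B*t)]
exp(-0.1579*1) = 0.8539352; exp(-0.0425*1) = 0.9583905
N_B = 0.1579 * 241637 / (0.0425 - 0.1579) * (0.8539352 - 0.9583905)
N_B = 34536

34536


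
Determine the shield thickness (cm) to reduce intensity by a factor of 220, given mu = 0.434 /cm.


x = ln(factor) / mu
x = ln(220) / 0.434
x = 12.428 cm

12.428


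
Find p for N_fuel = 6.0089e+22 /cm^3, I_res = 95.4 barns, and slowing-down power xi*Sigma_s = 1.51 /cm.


p = exp(-N * I * 1e-24 / (xi*Sigma_s))
p = exp(-6.0089e+22 * 95.4 * 1e-24 / 1.51)
p = 0.022453

0.022453


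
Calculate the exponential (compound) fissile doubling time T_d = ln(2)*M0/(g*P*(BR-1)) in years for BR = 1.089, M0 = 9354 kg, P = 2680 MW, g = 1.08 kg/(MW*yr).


Breeding gain G = BR - 1 = 1.089 - 1 = 0.089
Fissile production rate = g * P * G = 1.08 * 2680 * 0.089 = 257.6016 kg/yr
T_d = ln(2) * M0 / (g * P * G)
T_d = ln(2) * 9354 / 257.6016 = 25.169 yr

25.169


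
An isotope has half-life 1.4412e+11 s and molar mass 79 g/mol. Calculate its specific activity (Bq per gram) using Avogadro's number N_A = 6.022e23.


lambda = ln(2) / t_half = ln(2) / 1.4412e+11 = 4.809514e-12 /s
SA = lambda * N_A / M
SA = 4.809514e-12 * 6.022e23 / 79
SA = 3.6662e+10 Bq/g

3.6662e+10


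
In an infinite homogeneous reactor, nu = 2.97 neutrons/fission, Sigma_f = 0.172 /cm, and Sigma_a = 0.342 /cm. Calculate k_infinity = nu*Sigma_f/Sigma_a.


k_inf = nu * Sigma_f / Sigma_a
k_inf = 2.97 * 0.172 / 0.342
k_inf = 1.4937

1.4937


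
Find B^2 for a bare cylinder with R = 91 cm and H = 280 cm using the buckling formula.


B^2 = (2.405/R)^2 + (pi/H)^2
B^2 = (2.405/91)^2 + (pi/280)^2
B^2 = 8.2436e-04 /cm^2

8.2436e-04


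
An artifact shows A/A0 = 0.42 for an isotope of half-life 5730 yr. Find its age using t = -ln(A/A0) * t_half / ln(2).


lambda = ln(2) / t_half = ln(2) / 5730 = 1.209681e-04 /yr
t = -ln(A/A0) / lambda
t = -ln(0.42) / 1.209681e-04
t = 7171.3 yr

7171.3


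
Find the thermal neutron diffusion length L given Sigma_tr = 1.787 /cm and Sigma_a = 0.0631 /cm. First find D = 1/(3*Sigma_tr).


D = 1 / (3 * Sigma_tr) = 1 / (3 * 1.787) = 0.1865324 cm
L = sqrt(D / Sigma_a)
L = sqrt(0.1865324 / 0.0631)
L = 1.7193 cm

1.7193


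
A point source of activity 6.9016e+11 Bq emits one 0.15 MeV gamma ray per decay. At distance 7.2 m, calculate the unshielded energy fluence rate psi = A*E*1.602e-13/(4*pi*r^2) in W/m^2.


psi = A * E * 1.602e-13 / (4*pi*r^2)
psi = 6.9016e+11 * 0.15 * 1.602e-13 / (4*pi*7.2^2)
psi = 2.5458e-05 W/m^2

2.5458e-05


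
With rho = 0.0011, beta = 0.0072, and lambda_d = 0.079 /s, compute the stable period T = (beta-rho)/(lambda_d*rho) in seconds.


T = (beta - rho) / (lambda_d * rho)
T = (0.0072 - 0.0011) / (0.079 * 0.0011)
T = 70.196 s

70.196


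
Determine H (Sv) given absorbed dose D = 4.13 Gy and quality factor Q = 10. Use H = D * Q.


H = D * Q
H = 4.13 * 10
H = 41.300 Sv

41.300


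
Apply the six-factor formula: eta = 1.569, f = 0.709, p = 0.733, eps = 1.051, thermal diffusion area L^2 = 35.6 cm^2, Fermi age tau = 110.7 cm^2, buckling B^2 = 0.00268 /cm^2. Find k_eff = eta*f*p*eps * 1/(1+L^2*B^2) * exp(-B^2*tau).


k_inf = eta*f*p*eps = 1.569*0.709*0.733*1.051 = 0.8569902
P_TNL = 1/(1 + L^2*B^2) = 1/(1 + 35.6*0.00268) = 0.9129019
P_FNL = exp(-B^2*tau) = exp(-0.00268*110.7) = 0.7432848
k_eff = k_inf * P_TNL * P_FNL = 0.8569902 * 0.9129019 * 0.7432848
k_eff = 0.58151

0.58151


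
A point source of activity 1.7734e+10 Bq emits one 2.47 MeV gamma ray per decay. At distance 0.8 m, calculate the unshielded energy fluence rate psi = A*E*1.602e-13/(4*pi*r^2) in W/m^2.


psi = A * E * 1.602e-13 / (4*pi*r^2)
psi = 1.7734e+10 * 2.47 * 1.602e-13 / (4*pi*0.8^2)
psi = 8.7252e-04 W/m^2

8.7252e-04


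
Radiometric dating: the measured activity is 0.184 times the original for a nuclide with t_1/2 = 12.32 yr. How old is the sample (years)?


lambda = ln(2) / t_half = ln(2) / 12.32 = 0.05626195 /yr
t = -ln(A/A0) / lambda
t = -ln(0.184) / 0.05626195
t = 30.088 yr

30.088


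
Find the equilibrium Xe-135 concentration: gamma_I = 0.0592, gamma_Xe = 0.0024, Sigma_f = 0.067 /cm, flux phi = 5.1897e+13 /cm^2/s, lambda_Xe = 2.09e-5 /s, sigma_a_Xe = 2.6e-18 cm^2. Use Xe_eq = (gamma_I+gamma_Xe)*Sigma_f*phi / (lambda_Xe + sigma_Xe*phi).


Xe_eq = (gamma_I + gamma_Xe) * Sigma_f * phi / (lambda_Xe + sigma_Xe * phi)
Numerator = (0.0592 + 0.0024) * 0.067 * 5.1897e+13 = 2.141893e+11
Denominator = 2.09e-5 + 2.6e-18 * 5.1897e+13 = 1.558322e-04
Xe_eq = 2.141893e+11 / 1.558322e-04 = 1.3745e+15 /cm^3

1.3745e+15


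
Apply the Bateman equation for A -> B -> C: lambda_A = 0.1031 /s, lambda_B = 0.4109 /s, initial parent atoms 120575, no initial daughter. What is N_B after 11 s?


N_B(t) = lambda_A * N_A0 / (lambda_B - lambda_A) * [exp(-lambda_A*t) - exp(-lambda_B*t)]
exp(-0.1031*11) = 0.3217115; exp(-0.4109*11) = 0.01089011
N_B = 0.1031 * 120575 / (0.4109 - 0.1031) * (0.3217115 - 0.01089011)
N_B = 12553

12553


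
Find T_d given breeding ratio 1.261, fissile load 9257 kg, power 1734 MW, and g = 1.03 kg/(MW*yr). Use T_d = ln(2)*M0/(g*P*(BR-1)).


Breeding gain G = BR - 1 = 1.261 - 1 = 0.261
Fissile production rate = g * P * G = 1.03 * 1734 * 0.261 = 466.15122 kg/yr
T_d = ln(2) * M0 / (g * P * G)
T_d = ln(2) * 9257 / 466.15122 = 13.765 yr

13.765


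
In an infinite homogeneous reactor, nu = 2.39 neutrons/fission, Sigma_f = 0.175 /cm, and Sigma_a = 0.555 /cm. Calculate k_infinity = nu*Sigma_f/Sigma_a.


k_inf = nu * Sigma_f / Sigma_a
k_inf = 2.39 * 0.175 / 0.555
k_inf = 0.75360

0.75360


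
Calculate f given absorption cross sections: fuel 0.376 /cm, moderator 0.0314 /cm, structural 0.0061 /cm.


f = Sigma_a_fuel / (Sigma_a_fuel + Sigma_a_mod + Sigma_a_other)
f = 0.376 / (0.376 + 0.0314 + 0.0061)
f = 0.90931

0.90931


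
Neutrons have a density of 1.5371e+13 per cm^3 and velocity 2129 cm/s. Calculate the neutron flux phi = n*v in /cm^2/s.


phi = n * v
phi = 1.5371e+13 * 2129
phi = 3.2725e+16 /cm^2/s

3.2725e+16


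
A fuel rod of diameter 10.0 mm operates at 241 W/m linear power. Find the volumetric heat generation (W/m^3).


r = D / 2 / 1000 = 10.0 / 2 / 1000 = 0.005 m
q''' = q' / (pi * r^2)
q''' = 241 / (pi * 0.005^2)
q''' = 3.0685e+06 W/m^3

3.0685e+06


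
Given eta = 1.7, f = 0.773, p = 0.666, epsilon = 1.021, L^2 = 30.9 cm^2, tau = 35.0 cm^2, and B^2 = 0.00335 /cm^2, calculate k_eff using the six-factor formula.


k_inf = eta*f*p*eps = 1.7*0.773*0.666*1.021 = 0.8935696
P_TNL = 1/(1 + L^2*B^2) = 1/(1 + 30.9*0.00335) = 0.9061952
P_FNL = exp(-B^2*tau) = exp(-0.00335*35.0) = 0.8893628
k_eff = k_inf * P_TNL * P_FNL = 0.8935696 * 0.9061952 * 0.8893628
k_eff = 0.72016

0.72016


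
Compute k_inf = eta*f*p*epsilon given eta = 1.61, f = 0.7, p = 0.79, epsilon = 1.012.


k_inf = eta * f * p * epsilon
k_inf = 1.61 * 0.7 * 0.79 * 1.012
k_inf = 0.90101

0.90101


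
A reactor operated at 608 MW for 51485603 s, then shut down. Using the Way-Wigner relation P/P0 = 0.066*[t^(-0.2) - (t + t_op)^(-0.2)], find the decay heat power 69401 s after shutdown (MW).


P/P0 = 0.066 * [t^(-0.2) - (t + t_op)^(-0.2)]
P/P0 = 0.066 * [69401^(-0.2) - (69401 + 51485603)^(-0.2)]
P/P0 = 0.066 * [0.1075788 - 0.02867780] = 0.005207466
P = 608 * 0.005207466 = 3.1661 MW

3.1661


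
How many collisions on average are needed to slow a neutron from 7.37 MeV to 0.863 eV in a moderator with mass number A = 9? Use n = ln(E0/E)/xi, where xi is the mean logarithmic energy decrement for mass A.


xi = 1 + (A-1)^2/(2A)*ln((A-1)/(A+1)) = 0.2066007 (for A = 9)
n = ln(E0/E) / xi
n = ln(7.37e6 / 0.863) / 0.2066007
n = ln(8.539977e+06) / 0.2066007 = 77.252

77.252


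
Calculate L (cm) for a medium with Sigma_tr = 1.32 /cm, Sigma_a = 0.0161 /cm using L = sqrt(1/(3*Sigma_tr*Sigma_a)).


D = 1 / (3 * Sigma_tr) = 1 / (3 * 1.32) = 0.2525253 cm
L = sqrt(D / Sigma_a)
L = sqrt(0.2525253 / 0.0161)
L = 3.9604 cm

3.9604


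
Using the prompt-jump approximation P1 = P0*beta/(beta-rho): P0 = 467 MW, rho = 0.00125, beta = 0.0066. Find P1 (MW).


P1/P0 = beta / (beta - rho)
P1/P0 = 0.0066 / (0.0066 - 0.00125) = 1.233645
P1 = 467 * 1.233645 = 576.11 MW

576.11


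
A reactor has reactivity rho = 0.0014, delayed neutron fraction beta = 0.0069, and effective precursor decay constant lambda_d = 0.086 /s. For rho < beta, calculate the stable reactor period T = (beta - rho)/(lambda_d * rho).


T = (beta - rho) / (lambda_d * rho)
T = (0.0069 - 0.0014) / (0.086 * 0.0014)
T = 45.681 s

45.681


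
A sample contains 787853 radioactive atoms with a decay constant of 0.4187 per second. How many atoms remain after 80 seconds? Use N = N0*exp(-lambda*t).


N = N0 * exp(-lambda * t)
N = 787853 * exp(-0.4187 * 80)
N = 2.2352e-09

2.2352e-09


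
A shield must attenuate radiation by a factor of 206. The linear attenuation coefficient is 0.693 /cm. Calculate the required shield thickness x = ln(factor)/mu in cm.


x = ln(factor) / mu
x = ln(206) / 0.693
x = 7.6881 cm

7.6881


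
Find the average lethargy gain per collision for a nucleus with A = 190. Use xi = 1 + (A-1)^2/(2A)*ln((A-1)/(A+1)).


xi = 1 + (A-1)^2/(2A) * ln((A-1)/(A+1))
xi = 1 + (190-1)^2/(2*190) * ln((190-1)/(190 +1))
xi = 0.010489

0.010489


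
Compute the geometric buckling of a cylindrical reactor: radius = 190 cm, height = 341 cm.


B^2 = (2.405/R)^2 + (pi/H)^2
B^2 = (2.405/190)^2 + (pi/341)^2
B^2 = 2.4510e-04 /cm^2

2.4510e-04


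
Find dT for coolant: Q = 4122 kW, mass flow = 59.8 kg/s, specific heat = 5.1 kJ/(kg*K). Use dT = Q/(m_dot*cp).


dT = Q / (m_dot * cp)
dT = 4122 / (59.8 * 5.1)
dT = 13.516 C

13.516


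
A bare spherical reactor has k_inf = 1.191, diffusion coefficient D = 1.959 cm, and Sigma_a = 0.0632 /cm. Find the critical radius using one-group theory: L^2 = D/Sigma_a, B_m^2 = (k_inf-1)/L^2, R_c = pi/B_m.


L^2 = D / Sigma_a = 1.959 / 0.0632 = 30.99684 cm^2
B_m^2 = (k_inf - 1) / L^2 = (1.191 - 1) / 30.99684 = 0.006161918 /cm^2
For a bare sphere: B_g = pi/R, so R_c = pi / sqrt(B_m^2)
R_c = pi / sqrt(0.006161918) = 40.021 cm

40.021


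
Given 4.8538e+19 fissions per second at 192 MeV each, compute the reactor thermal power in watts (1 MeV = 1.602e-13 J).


P = fission_rate * E_MeV * 1.602e-13
P = 4.8538e+19 * 192 * 1.602e-13
P = 1.4930e+09 W

1.4930e+09


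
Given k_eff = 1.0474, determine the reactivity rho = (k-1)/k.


rho = (k_eff - 1) / k_eff
rho = (1.0474 - 1) / 1.0474
rho = 0.045255

0.045255


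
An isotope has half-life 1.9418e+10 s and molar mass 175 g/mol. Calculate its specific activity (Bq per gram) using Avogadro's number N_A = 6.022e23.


lambda = ln(2) / t_half = ln(2) / 1.9418e+10 = 3.569612e-11 /s
SA = lambda * N_A / M
SA = 3.569612e-11 * 6.022e23 / 175
SA = 1.2284e+11 Bq/g

1.2284e+11


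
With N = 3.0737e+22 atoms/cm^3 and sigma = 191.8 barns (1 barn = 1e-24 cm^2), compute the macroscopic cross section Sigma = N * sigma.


Sigma = N * sigma_barns * 1e-24
Sigma = 3.0737e+22 * 191.8 * 1e-24
Sigma = 5.8954 /cm

5.8954
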